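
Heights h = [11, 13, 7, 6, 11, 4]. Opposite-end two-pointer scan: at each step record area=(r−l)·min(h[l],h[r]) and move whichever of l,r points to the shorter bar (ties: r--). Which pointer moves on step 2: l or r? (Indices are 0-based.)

r

[0,5] min(11,4)*5=20 best=20 * → r--
[0,4] min(11,11)*4=44 best=44 * → r--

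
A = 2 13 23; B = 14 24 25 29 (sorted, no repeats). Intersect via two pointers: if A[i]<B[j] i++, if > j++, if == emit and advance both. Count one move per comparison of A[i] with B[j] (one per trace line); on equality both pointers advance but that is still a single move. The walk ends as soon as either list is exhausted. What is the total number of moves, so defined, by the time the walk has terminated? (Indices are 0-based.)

[i=0,j=0] 2<14 → i++
[i=1,j=0] 13<14 → i++
[i=2,j=0] 23>14 → j++
[i=2,j=1] 23<24 → i++

4 moves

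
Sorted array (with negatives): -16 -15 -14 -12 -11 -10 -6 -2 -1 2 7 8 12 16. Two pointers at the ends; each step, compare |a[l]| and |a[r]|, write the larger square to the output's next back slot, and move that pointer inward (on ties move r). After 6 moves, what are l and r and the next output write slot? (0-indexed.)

l=4, r=11, next write slot=7

[0,13] |-16|<=|16| out[13]=256 → r--
[0,12] |-16|>|12| out[12]=256 → l++
[1,12] |-15|>|12| out[11]=225 → l++
[2,12] |-14|>|12| out[10]=196 → l++
[3,12] |-12|<=|12| out[9]=144 → r--
[3,11] |-12|>|8| out[8]=144 → l++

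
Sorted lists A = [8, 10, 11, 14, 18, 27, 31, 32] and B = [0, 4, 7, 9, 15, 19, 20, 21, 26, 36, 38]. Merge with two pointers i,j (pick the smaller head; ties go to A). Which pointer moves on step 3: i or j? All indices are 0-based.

[i=0,j=0] A[i]=8>B[j]=0 take 0 → j++
[i=0,j=1] A[i]=8>B[j]=4 take 4 → j++
[i=0,j=2] A[i]=8>B[j]=7 take 7 → j++

j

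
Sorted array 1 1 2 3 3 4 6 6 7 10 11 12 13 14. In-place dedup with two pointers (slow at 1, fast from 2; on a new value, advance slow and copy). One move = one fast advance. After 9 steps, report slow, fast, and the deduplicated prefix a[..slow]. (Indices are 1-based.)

(s=1,f=2) a[fast]=1=a[slow] dup → fast++
(s=1,f=3) a[fast]=2≠a[slow]=1 write a[2]=2 → slow++,fast++
(s=2,f=4) a[fast]=3≠a[slow]=2 write a[3]=3 → slow++,fast++
(s=3,f=5) a[fast]=3=a[slow] dup → fast++
(s=3,f=6) a[fast]=4≠a[slow]=3 write a[4]=4 → slow++,fast++
(s=4,f=7) a[fast]=6≠a[slow]=4 write a[5]=6 → slow++,fast++
(s=5,f=8) a[fast]=6=a[slow] dup → fast++
(s=5,f=9) a[fast]=7≠a[slow]=6 write a[6]=7 → slow++,fast++
(s=6,f=10) a[fast]=10≠a[slow]=7 write a[7]=10 → slow++,fast++

slow=7, fast=11, prefix=[1, 2, 3, 4, 6, 7, 10]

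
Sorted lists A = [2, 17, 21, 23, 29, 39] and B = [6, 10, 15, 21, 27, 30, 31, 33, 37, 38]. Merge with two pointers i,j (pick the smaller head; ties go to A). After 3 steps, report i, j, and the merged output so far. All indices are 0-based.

[i=0,j=0] A[i]=2<=B[j]=6 take 2 → i++
[i=1,j=0] A[i]=17>B[j]=6 take 6 → j++
[i=1,j=1] A[i]=17>B[j]=10 take 10 → j++

i=1, j=2, merged so far=[2, 6, 10]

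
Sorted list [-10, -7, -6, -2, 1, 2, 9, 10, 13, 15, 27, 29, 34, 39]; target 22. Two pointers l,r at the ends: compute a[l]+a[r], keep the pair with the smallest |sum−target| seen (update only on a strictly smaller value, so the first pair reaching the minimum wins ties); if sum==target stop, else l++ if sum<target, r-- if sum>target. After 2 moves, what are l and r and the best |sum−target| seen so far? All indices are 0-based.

l=0, r=11, best |Δ|=2

l=0 r=13: -10+39=29 d=7 *, r--
l=0 r=12: -10+34=24 d=2 *, r--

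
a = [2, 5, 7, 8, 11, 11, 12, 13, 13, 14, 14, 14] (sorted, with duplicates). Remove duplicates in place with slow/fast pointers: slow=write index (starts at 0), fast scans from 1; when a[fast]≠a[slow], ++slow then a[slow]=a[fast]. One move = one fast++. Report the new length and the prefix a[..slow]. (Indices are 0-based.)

length 8; prefix = [2, 5, 7, 8, 11, 12, 13, 14]

slow=0 fast=1: a[fast]=5≠a[slow]=2 write a[1]=5, slow++,fast++
slow=1 fast=2: a[fast]=7≠a[slow]=5 write a[2]=7, slow++,fast++
slow=2 fast=3: a[fast]=8≠a[slow]=7 write a[3]=8, slow++,fast++
slow=3 fast=4: a[fast]=11≠a[slow]=8 write a[4]=11, slow++,fast++
slow=4 fast=5: a[fast]=11=a[slow] dup, fast++
slow=4 fast=6: a[fast]=12≠a[slow]=11 write a[5]=12, slow++,fast++
slow=5 fast=7: a[fast]=13≠a[slow]=12 write a[6]=13, slow++,fast++
slow=6 fast=8: a[fast]=13=a[slow] dup, fast++
slow=6 fast=9: a[fast]=14≠a[slow]=13 write a[7]=14, slow++,fast++
slow=7 fast=10: a[fast]=14=a[slow] dup, fast++
slow=7 fast=11: a[fast]=14=a[slow] dup, fast++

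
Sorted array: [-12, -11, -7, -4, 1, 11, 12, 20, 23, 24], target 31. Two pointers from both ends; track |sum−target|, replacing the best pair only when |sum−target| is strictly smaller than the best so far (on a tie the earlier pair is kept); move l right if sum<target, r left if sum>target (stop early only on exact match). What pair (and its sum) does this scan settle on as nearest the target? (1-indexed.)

pair (11, 20) with sum 31 (|Δ|=0)

[1,10] -12+24=12 d=19 * → l++
[2,10] -11+24=13 d=18 * → l++
[3,10] -7+24=17 d=14 * → l++
[4,10] -4+24=20 d=11 * → l++
[5,10] 1+24=25 d=6 * → l++
[6,10] 11+24=35 d=4 * → r--
[6,9] 11+23=34 d=3 * → r--
[6,8] 11+20=31 d=0 * → stop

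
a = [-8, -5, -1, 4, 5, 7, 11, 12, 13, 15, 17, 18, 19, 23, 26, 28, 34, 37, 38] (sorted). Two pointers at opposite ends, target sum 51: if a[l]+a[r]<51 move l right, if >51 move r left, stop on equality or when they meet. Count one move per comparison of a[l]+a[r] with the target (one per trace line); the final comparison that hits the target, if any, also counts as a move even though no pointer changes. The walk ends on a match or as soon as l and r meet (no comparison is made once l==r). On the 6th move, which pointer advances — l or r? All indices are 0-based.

l=0 r=18: -8+38=30 <51, l++
l=1 r=18: -5+38=33 <51, l++
l=2 r=18: -1+38=37 <51, l++
l=3 r=18: 4+38=42 <51, l++
l=4 r=18: 5+38=43 <51, l++
l=5 r=18: 7+38=45 <51, l++

l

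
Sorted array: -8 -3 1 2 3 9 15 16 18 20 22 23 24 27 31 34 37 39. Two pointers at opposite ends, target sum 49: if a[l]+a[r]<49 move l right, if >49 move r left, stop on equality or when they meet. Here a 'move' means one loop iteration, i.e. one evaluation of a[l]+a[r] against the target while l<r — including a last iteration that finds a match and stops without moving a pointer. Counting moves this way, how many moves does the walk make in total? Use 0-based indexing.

9 moves

[0,17] -8+39=31 <49 → l++
[1,17] -3+39=36 <49 → l++
[2,17] 1+39=40 <49 → l++
[3,17] 2+39=41 <49 → l++
[4,17] 3+39=42 <49 → l++
[5,17] 9+39=48 <49 → l++
[6,17] 15+39=54 >49 → r--
[6,16] 15+37=52 >49 → r--
[6,15] 15+34=49 → found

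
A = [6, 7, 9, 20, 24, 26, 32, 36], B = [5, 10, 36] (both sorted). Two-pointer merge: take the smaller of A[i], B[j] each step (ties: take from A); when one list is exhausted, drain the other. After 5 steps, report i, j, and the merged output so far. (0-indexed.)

i=3, j=2, merged so far=[5, 6, 7, 9, 10]

[i=0,j=0] A[i]=6>B[j]=5 take 5 → j++
[i=0,j=1] A[i]=6<=B[j]=10 take 6 → i++
[i=1,j=1] A[i]=7<=B[j]=10 take 7 → i++
[i=2,j=1] A[i]=9<=B[j]=10 take 9 → i++
[i=3,j=1] A[i]=20>B[j]=10 take 10 → j++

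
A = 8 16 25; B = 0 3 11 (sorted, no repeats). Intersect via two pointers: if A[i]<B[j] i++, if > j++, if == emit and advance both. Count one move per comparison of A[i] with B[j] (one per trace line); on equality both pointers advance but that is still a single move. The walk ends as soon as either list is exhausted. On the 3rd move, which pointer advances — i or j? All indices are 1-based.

i

i=1 j=1: 8>0, j++
i=1 j=2: 8>3, j++
i=1 j=3: 8<11, i++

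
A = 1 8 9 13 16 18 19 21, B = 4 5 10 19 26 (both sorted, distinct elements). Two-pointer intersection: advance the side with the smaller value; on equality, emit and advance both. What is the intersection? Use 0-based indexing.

[i=0,j=0] 1<4 → i++
[i=1,j=0] 8>4 → j++
[i=1,j=1] 8>5 → j++
[i=1,j=2] 8<10 → i++
[i=2,j=2] 9<10 → i++
[i=3,j=2] 13>10 → j++
[i=3,j=3] 13<19 → i++
[i=4,j=3] 16<19 → i++
[i=5,j=3] 18<19 → i++
[i=6,j=3] 19==19 emit → i++,j++
[i=7,j=4] 21<26 → i++

intersection = [19]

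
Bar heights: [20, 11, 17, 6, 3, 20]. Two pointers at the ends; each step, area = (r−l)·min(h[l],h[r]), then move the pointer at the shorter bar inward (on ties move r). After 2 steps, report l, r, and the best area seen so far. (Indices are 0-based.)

l=0 r=5: min(20,20)*5=100 best=100 *, r--
l=0 r=4: min(20,3)*4=12 best=100, r--

l=0, r=3, best area=100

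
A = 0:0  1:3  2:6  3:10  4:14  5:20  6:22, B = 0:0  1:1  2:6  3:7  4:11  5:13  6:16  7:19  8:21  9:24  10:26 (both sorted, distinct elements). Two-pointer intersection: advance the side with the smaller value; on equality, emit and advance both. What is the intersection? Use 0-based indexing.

[i=0,j=0] 0==0 emit → i++,j++
[i=1,j=1] 3>1 → j++
[i=1,j=2] 3<6 → i++
[i=2,j=2] 6==6 emit → i++,j++
[i=3,j=3] 10>7 → j++
[i=3,j=4] 10<11 → i++
[i=4,j=4] 14>11 → j++
[i=4,j=5] 14>13 → j++
[i=4,j=6] 14<16 → i++
[i=5,j=6] 20>16 → j++
[i=5,j=7] 20>19 → j++
[i=5,j=8] 20<21 → i++
[i=6,j=8] 22>21 → j++
[i=6,j=9] 22<24 → i++

intersection = [0, 6]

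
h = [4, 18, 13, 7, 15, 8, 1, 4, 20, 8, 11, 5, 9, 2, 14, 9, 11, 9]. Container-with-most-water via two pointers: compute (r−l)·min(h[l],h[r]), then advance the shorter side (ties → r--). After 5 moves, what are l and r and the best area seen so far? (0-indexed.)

[0,17] min(4,9)*17=68 best=68 * → l++
[1,17] min(18,9)*16=144 best=144 * → r--
[1,16] min(18,11)*15=165 best=165 * → r--
[1,15] min(18,9)*14=126 best=165 → r--
[1,14] min(18,14)*13=182 best=182 * → r--

l=1, r=13, best area=182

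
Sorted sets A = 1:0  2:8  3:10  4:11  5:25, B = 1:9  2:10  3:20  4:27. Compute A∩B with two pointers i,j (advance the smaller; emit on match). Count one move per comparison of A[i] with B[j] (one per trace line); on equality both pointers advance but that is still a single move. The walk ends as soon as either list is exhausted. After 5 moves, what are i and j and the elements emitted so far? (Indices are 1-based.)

[i=1,j=1] 0<9 → i++
[i=2,j=1] 8<9 → i++
[i=3,j=1] 10>9 → j++
[i=3,j=2] 10==10 emit → i++,j++
[i=4,j=3] 11<20 → i++

i=5, j=3, emitted=[10]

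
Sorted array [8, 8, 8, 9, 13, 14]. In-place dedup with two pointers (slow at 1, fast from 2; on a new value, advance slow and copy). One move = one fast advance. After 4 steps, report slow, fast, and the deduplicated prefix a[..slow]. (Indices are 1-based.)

slow=3, fast=6, prefix=[8, 9, 13]

slow=1 fast=2: a[fast]=8=a[slow] dup, fast++
slow=1 fast=3: a[fast]=8=a[slow] dup, fast++
slow=1 fast=4: a[fast]=9≠a[slow]=8 write a[2]=9, slow++,fast++
slow=2 fast=5: a[fast]=13≠a[slow]=9 write a[3]=13, slow++,fast++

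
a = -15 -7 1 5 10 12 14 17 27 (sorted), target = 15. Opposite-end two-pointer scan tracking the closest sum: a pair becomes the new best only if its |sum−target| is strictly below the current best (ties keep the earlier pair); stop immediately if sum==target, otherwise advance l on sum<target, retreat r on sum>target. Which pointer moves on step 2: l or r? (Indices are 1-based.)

l=1 r=9: -15+27=12 d=3 *, l++
l=2 r=9: -7+27=20 d=5, r--

r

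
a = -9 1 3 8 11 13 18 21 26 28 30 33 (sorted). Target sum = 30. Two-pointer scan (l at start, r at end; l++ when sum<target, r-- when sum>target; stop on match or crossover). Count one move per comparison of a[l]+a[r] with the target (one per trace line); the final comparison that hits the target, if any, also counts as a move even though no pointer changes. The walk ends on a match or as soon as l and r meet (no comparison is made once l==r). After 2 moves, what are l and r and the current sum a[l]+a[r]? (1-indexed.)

[1,12] -9+33=24 <30 → l++
[2,12] 1+33=34 >30 → r--

l=2, r=11, sum=31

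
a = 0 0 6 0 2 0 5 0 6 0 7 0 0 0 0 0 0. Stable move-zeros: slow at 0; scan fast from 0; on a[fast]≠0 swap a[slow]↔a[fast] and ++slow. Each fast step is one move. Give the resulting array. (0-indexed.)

slow=0 fast=0: a[fast]=0, fast++
slow=0 fast=1: a[fast]=0, fast++
slow=0 fast=2: a[fast]=6≠0 swap→a[0]=6, slow++,fast++
slow=1 fast=3: a[fast]=0, fast++
slow=1 fast=4: a[fast]=2≠0 swap→a[1]=2, slow++,fast++
slow=2 fast=5: a[fast]=0, fast++
slow=2 fast=6: a[fast]=5≠0 swap→a[2]=5, slow++,fast++
slow=3 fast=7: a[fast]=0, fast++
slow=3 fast=8: a[fast]=6≠0 swap→a[3]=6, slow++,fast++
slow=4 fast=9: a[fast]=0, fast++
slow=4 fast=10: a[fast]=7≠0 swap→a[4]=7, slow++,fast++
slow=5 fast=11: a[fast]=0, fast++
slow=5 fast=12: a[fast]=0, fast++
slow=5 fast=13: a[fast]=0, fast++
slow=5 fast=14: a[fast]=0, fast++
slow=5 fast=15: a[fast]=0, fast++
slow=5 fast=16: a[fast]=0, fast++

[6, 2, 5, 6, 7, 0, 0, 0, 0, 0, 0, 0, 0, 0, 0, 0, 0]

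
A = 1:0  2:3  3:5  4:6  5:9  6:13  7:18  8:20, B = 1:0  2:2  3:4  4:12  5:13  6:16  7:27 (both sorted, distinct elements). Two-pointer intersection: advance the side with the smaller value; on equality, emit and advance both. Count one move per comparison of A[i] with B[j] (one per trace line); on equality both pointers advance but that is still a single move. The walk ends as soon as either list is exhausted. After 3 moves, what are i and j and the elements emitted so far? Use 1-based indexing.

i=3, j=3, emitted=[0]

i=1 j=1: 0==0 emit, i++,j++
i=2 j=2: 3>2, j++
i=2 j=3: 3<4, i++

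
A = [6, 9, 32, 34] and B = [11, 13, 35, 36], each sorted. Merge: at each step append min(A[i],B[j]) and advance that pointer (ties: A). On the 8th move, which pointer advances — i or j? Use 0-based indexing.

[i=0,j=0] A[i]=6<=B[j]=11 take 6 → i++
[i=1,j=0] A[i]=9<=B[j]=11 take 9 → i++
[i=2,j=0] A[i]=32>B[j]=11 take 11 → j++
[i=2,j=1] A[i]=32>B[j]=13 take 13 → j++
[i=2,j=2] A[i]=32<=B[j]=35 take 32 → i++
[i=3,j=2] A[i]=34<=B[j]=35 take 34 → i++
[i=4,j=2] A done, take B[j]=35 → j++
[i=4,j=3] A done, take B[j]=36 → j++

j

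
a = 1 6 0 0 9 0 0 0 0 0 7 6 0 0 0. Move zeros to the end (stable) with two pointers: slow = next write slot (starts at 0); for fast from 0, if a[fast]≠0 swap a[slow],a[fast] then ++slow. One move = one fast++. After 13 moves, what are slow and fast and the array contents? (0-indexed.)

slow=0 fast=0: a[fast]=1≠0 swap→a[0]=1, slow++,fast++
slow=1 fast=1: a[fast]=6≠0 swap→a[1]=6, slow++,fast++
slow=2 fast=2: a[fast]=0, fast++
slow=2 fast=3: a[fast]=0, fast++
slow=2 fast=4: a[fast]=9≠0 swap→a[2]=9, slow++,fast++
slow=3 fast=5: a[fast]=0, fast++
slow=3 fast=6: a[fast]=0, fast++
slow=3 fast=7: a[fast]=0, fast++
slow=3 fast=8: a[fast]=0, fast++
slow=3 fast=9: a[fast]=0, fast++
slow=3 fast=10: a[fast]=7≠0 swap→a[3]=7, slow++,fast++
slow=4 fast=11: a[fast]=6≠0 swap→a[4]=6, slow++,fast++
slow=5 fast=12: a[fast]=0, fast++

slow=5, fast=13, a=[1, 6, 9, 7, 6, 0, 0, 0, 0, 0, 0, 0, 0, 0, 0]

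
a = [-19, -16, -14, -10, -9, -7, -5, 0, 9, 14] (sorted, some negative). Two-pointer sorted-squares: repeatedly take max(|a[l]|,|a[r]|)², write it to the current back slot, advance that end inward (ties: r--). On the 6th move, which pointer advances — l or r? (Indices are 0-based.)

l=0 r=9: |-19|>|14| out[9]=361, l++
l=1 r=9: |-16|>|14| out[8]=256, l++
l=2 r=9: |-14|<=|14| out[7]=196, r--
l=2 r=8: |-14|>|9| out[6]=196, l++
l=3 r=8: |-10|>|9| out[5]=100, l++
l=4 r=8: |-9|<=|9| out[4]=81, r--

r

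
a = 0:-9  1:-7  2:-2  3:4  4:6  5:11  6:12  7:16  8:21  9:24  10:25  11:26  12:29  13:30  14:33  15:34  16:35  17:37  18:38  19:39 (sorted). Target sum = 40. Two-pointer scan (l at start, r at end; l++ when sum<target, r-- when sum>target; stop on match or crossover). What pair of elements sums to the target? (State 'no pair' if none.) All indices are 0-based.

[0,19] -9+39=30 <40 → l++
[1,19] -7+39=32 <40 → l++
[2,19] -2+39=37 <40 → l++
[3,19] 4+39=43 >40 → r--
[3,18] 4+38=42 >40 → r--
[3,17] 4+37=41 >40 → r--
[3,16] 4+35=39 <40 → l++
[4,16] 6+35=41 >40 → r--
[4,15] 6+34=40 → found

(6, 34)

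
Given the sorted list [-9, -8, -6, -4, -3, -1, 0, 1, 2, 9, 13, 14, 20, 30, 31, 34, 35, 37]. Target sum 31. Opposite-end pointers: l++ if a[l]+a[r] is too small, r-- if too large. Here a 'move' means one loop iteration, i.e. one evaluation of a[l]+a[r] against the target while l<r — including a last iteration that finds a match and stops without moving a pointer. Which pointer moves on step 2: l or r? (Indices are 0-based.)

l

l=0 r=17: -9+37=28 <31, l++
l=1 r=17: -8+37=29 <31, l++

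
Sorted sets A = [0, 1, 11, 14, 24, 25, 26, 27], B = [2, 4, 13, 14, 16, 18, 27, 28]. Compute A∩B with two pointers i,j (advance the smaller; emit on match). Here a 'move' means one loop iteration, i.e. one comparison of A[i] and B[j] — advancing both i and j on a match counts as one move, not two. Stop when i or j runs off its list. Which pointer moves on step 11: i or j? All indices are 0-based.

i

[i=0,j=0] 0<2 → i++
[i=1,j=0] 1<2 → i++
[i=2,j=0] 11>2 → j++
[i=2,j=1] 11>4 → j++
[i=2,j=2] 11<13 → i++
[i=3,j=2] 14>13 → j++
[i=3,j=3] 14==14 emit → i++,j++
[i=4,j=4] 24>16 → j++
[i=4,j=5] 24>18 → j++
[i=4,j=6] 24<27 → i++
[i=5,j=6] 25<27 → i++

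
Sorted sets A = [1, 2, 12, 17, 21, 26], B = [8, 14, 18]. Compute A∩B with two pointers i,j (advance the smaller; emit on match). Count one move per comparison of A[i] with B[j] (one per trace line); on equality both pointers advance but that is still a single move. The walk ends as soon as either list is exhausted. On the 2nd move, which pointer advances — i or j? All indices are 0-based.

[i=0,j=0] 1<8 → i++
[i=1,j=0] 2<8 → i++

i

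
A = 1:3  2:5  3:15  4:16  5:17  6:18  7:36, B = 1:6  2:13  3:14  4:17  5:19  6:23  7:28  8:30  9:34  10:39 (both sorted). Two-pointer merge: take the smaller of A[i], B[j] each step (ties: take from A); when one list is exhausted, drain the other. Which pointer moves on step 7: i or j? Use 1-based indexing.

i=1 j=1: A[i]=3<=B[j]=6 take 3, i++
i=2 j=1: A[i]=5<=B[j]=6 take 5, i++
i=3 j=1: A[i]=15>B[j]=6 take 6, j++
i=3 j=2: A[i]=15>B[j]=13 take 13, j++
i=3 j=3: A[i]=15>B[j]=14 take 14, j++
i=3 j=4: A[i]=15<=B[j]=17 take 15, i++
i=4 j=4: A[i]=16<=B[j]=17 take 16, i++

i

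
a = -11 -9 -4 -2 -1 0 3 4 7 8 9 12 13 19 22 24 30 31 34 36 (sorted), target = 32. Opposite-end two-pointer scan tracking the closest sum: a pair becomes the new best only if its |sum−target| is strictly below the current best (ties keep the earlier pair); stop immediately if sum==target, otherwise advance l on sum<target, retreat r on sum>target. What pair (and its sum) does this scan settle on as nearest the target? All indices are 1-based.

l=1 r=20: -11+36=25 d=7 *, l++
l=2 r=20: -9+36=27 d=5 *, l++
l=3 r=20: -4+36=32 d=0 *, stop

pair (-4, 36) with sum 32 (|Δ|=0)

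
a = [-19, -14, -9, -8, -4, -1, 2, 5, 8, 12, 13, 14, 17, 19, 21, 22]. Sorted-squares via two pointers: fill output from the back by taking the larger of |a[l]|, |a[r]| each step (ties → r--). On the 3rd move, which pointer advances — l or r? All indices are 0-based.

r

l=0 r=15: |-19|<=|22| out[15]=484, r--
l=0 r=14: |-19|<=|21| out[14]=441, r--
l=0 r=13: |-19|<=|19| out[13]=361, r--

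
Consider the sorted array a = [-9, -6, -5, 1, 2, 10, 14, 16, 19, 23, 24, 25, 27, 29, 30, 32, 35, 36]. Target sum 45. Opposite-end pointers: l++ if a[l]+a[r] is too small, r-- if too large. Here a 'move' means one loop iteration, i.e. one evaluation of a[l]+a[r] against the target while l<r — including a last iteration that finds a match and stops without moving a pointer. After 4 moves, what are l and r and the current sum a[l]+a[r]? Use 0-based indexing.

l=4, r=17, sum=38

[0,17] -9+36=27 <45 → l++
[1,17] -6+36=30 <45 → l++
[2,17] -5+36=31 <45 → l++
[3,17] 1+36=37 <45 → l++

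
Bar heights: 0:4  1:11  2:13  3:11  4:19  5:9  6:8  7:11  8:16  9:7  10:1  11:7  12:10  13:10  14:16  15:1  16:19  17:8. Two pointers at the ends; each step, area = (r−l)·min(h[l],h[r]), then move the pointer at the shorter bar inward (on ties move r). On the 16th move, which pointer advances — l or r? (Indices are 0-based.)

r

[0,17] min(4,8)*17=68 best=68 * → l++
[1,17] min(11,8)*16=128 best=128 * → r--
[1,16] min(11,19)*15=165 best=165 * → l++
[2,16] min(13,19)*14=182 best=182 * → l++
[3,16] min(11,19)*13=143 best=182 → l++
[4,16] min(19,19)*12=228 best=228 * → r--
[4,15] min(19,1)*11=11 best=228 → r--
[4,14] min(19,16)*10=160 best=228 → r--
[4,13] min(19,10)*9=90 best=228 → r--
[4,12] min(19,10)*8=80 best=228 → r--
[4,11] min(19,7)*7=49 best=228 → r--
[4,10] min(19,1)*6=6 best=228 → r--
[4,9] min(19,7)*5=35 best=228 → r--
[4,8] min(19,16)*4=64 best=228 → r--
[4,7] min(19,11)*3=33 best=228 → r--
[4,6] min(19,8)*2=16 best=228 → r--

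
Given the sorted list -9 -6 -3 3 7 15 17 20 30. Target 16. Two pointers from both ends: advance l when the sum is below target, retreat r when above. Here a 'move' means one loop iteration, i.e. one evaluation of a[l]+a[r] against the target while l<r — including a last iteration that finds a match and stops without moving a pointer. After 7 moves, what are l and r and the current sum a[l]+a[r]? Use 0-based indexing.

l=0 r=8: -9+30=21 >16, r--
l=0 r=7: -9+20=11 <16, l++
l=1 r=7: -6+20=14 <16, l++
l=2 r=7: -3+20=17 >16, r--
l=2 r=6: -3+17=14 <16, l++
l=3 r=6: 3+17=20 >16, r--
l=3 r=5: 3+15=18 >16, r--

l=3, r=4, sum=10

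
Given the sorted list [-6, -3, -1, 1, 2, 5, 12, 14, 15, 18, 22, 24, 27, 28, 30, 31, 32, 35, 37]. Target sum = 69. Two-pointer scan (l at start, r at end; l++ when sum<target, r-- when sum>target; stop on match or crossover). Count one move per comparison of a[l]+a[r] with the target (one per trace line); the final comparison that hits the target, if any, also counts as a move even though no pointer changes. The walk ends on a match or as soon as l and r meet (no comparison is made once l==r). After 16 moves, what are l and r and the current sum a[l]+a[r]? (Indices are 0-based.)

l=0 r=18: -6+37=31 <69, l++
l=1 r=18: -3+37=34 <69, l++
l=2 r=18: -1+37=36 <69, l++
l=3 r=18: 1+37=38 <69, l++
l=4 r=18: 2+37=39 <69, l++
l=5 r=18: 5+37=42 <69, l++
l=6 r=18: 12+37=49 <69, l++
l=7 r=18: 14+37=51 <69, l++
l=8 r=18: 15+37=52 <69, l++
l=9 r=18: 18+37=55 <69, l++
l=10 r=18: 22+37=59 <69, l++
l=11 r=18: 24+37=61 <69, l++
l=12 r=18: 27+37=64 <69, l++
l=13 r=18: 28+37=65 <69, l++
l=14 r=18: 30+37=67 <69, l++
l=15 r=18: 31+37=68 <69, l++

l=16, r=18, sum=69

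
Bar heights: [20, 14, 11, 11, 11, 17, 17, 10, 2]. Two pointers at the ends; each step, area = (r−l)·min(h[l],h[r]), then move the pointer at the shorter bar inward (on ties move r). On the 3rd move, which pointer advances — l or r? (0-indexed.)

l=0 r=8: min(20,2)*8=16 best=16 *, r--
l=0 r=7: min(20,10)*7=70 best=70 *, r--
l=0 r=6: min(20,17)*6=102 best=102 *, r--

r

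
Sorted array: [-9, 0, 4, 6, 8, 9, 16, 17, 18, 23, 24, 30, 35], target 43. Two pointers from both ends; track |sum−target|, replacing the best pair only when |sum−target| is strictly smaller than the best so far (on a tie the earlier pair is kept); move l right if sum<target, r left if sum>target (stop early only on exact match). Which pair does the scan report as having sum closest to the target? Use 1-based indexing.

[1,13] -9+35=26 d=17 * → l++
[2,13] 0+35=35 d=8 * → l++
[3,13] 4+35=39 d=4 * → l++
[4,13] 6+35=41 d=2 * → l++
[5,13] 8+35=43 d=0 * → stop

pair (8, 35) with sum 43 (|Δ|=0)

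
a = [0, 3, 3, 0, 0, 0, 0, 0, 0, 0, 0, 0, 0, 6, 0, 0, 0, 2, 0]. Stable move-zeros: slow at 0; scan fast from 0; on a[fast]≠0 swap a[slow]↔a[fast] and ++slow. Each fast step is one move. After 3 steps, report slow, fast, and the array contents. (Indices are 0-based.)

slow=2, fast=3, a=[3, 3, 0, 0, 0, 0, 0, 0, 0, 0, 0, 0, 0, 6, 0, 0, 0, 2, 0]

(s=0,f=0) a[fast]=0 → fast++
(s=0,f=1) a[fast]=3≠0 swap→a[0]=3 → slow++,fast++
(s=1,f=2) a[fast]=3≠0 swap→a[1]=3 → slow++,fast++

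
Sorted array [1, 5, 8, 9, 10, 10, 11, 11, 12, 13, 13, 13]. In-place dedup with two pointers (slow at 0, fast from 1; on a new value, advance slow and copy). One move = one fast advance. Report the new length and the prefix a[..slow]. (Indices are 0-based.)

length 8; prefix = [1, 5, 8, 9, 10, 11, 12, 13]

(s=0,f=1) a[fast]=5≠a[slow]=1 write a[1]=5 → slow++,fast++
(s=1,f=2) a[fast]=8≠a[slow]=5 write a[2]=8 → slow++,fast++
(s=2,f=3) a[fast]=9≠a[slow]=8 write a[3]=9 → slow++,fast++
(s=3,f=4) a[fast]=10≠a[slow]=9 write a[4]=10 → slow++,fast++
(s=4,f=5) a[fast]=10=a[slow] dup → fast++
(s=4,f=6) a[fast]=11≠a[slow]=10 write a[5]=11 → slow++,fast++
(s=5,f=7) a[fast]=11=a[slow] dup → fast++
(s=5,f=8) a[fast]=12≠a[slow]=11 write a[6]=12 → slow++,fast++
(s=6,f=9) a[fast]=13≠a[slow]=12 write a[7]=13 → slow++,fast++
(s=7,f=10) a[fast]=13=a[slow] dup → fast++
(s=7,f=11) a[fast]=13=a[slow] dup → fast++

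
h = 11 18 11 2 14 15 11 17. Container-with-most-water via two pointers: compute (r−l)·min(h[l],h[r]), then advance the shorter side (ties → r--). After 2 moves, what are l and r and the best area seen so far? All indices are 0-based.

[0,7] min(11,17)*7=77 best=77 * → l++
[1,7] min(18,17)*6=102 best=102 * → r--

l=1, r=6, best area=102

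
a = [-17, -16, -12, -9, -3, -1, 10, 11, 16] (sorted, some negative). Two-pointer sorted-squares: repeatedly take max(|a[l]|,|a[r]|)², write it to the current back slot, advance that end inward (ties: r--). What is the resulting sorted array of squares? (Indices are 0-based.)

[1, 9, 81, 100, 121, 144, 256, 256, 289]

l=0 r=8: |-17|>|16| out[8]=289, l++
l=1 r=8: |-16|<=|16| out[7]=256, r--
l=1 r=7: |-16|>|11| out[6]=256, l++
l=2 r=7: |-12|>|11| out[5]=144, l++
l=3 r=7: |-9|<=|11| out[4]=121, r--
l=3 r=6: |-9|<=|10| out[3]=100, r--
l=3 r=5: |-9|>|-1| out[2]=81, l++
l=4 r=5: |-3|>|-1| out[1]=9, l++
l=5 r=5: |-1|<=|-1| out[0]=1, r--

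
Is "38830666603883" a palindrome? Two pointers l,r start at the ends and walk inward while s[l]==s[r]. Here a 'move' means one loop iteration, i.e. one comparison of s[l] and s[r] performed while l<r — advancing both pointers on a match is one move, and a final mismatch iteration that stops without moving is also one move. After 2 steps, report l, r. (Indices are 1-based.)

l=1 r=14: '3'=='3', l++,r--
l=2 r=13: '8'=='8', l++,r--

l=3, r=12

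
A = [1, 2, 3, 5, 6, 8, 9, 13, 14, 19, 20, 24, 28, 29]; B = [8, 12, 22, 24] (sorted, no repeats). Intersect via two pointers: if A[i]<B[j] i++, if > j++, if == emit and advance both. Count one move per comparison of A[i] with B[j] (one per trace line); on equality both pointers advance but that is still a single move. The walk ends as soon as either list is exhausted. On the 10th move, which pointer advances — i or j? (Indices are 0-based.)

i=0 j=0: 1<8, i++
i=1 j=0: 2<8, i++
i=2 j=0: 3<8, i++
i=3 j=0: 5<8, i++
i=4 j=0: 6<8, i++
i=5 j=0: 8==8 emit, i++,j++
i=6 j=1: 9<12, i++
i=7 j=1: 13>12, j++
i=7 j=2: 13<22, i++
i=8 j=2: 14<22, i++

i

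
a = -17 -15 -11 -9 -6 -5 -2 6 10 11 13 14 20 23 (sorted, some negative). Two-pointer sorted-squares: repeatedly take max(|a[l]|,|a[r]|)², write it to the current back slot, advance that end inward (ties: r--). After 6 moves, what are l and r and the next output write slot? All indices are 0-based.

l=0 r=13: |-17|<=|23| out[13]=529, r--
l=0 r=12: |-17|<=|20| out[12]=400, r--
l=0 r=11: |-17|>|14| out[11]=289, l++
l=1 r=11: |-15|>|14| out[10]=225, l++
l=2 r=11: |-11|<=|14| out[9]=196, r--
l=2 r=10: |-11|<=|13| out[8]=169, r--

l=2, r=9, next write slot=7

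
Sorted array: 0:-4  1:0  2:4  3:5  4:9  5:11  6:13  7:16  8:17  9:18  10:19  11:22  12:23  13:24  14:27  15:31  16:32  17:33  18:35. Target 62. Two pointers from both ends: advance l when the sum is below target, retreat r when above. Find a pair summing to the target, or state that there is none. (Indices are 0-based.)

l=0 r=18: -4+35=31 <62, l++
l=1 r=18: 0+35=35 <62, l++
l=2 r=18: 4+35=39 <62, l++
l=3 r=18: 5+35=40 <62, l++
l=4 r=18: 9+35=44 <62, l++
l=5 r=18: 11+35=46 <62, l++
l=6 r=18: 13+35=48 <62, l++
l=7 r=18: 16+35=51 <62, l++
l=8 r=18: 17+35=52 <62, l++
l=9 r=18: 18+35=53 <62, l++
l=10 r=18: 19+35=54 <62, l++
l=11 r=18: 22+35=57 <62, l++
l=12 r=18: 23+35=58 <62, l++
l=13 r=18: 24+35=59 <62, l++
l=14 r=18: 27+35=62, found

(27, 35)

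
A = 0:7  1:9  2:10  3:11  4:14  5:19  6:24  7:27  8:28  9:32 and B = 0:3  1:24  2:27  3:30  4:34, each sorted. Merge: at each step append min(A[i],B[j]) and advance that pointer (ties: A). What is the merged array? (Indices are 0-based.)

[3, 7, 9, 10, 11, 14, 19, 24, 24, 27, 27, 28, 30, 32, 34]

i=0 j=0: A[i]=7>B[j]=3 take 3, j++
i=0 j=1: A[i]=7<=B[j]=24 take 7, i++
i=1 j=1: A[i]=9<=B[j]=24 take 9, i++
i=2 j=1: A[i]=10<=B[j]=24 take 10, i++
i=3 j=1: A[i]=11<=B[j]=24 take 11, i++
i=4 j=1: A[i]=14<=B[j]=24 take 14, i++
i=5 j=1: A[i]=19<=B[j]=24 take 19, i++
i=6 j=1: A[i]=24<=B[j]=24 take 24, i++
i=7 j=1: A[i]=27>B[j]=24 take 24, j++
i=7 j=2: A[i]=27<=B[j]=27 take 27, i++
i=8 j=2: A[i]=28>B[j]=27 take 27, j++
i=8 j=3: A[i]=28<=B[j]=30 take 28, i++
i=9 j=3: A[i]=32>B[j]=30 take 30, j++
i=9 j=4: A[i]=32<=B[j]=34 take 32, i++
i=10 j=4: A done, take B[j]=34, j++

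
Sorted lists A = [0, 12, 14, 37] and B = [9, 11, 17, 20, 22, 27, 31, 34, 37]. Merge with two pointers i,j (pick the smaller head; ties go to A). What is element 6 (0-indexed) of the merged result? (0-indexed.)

merged[6] = 20

i=0 j=0: A[i]=0<=B[j]=9 take 0, i++
i=1 j=0: A[i]=12>B[j]=9 take 9, j++
i=1 j=1: A[i]=12>B[j]=11 take 11, j++
i=1 j=2: A[i]=12<=B[j]=17 take 12, i++
i=2 j=2: A[i]=14<=B[j]=17 take 14, i++
i=3 j=2: A[i]=37>B[j]=17 take 17, j++
i=3 j=3: A[i]=37>B[j]=20 take 20, j++
i=3 j=4: A[i]=37>B[j]=22 take 22, j++
i=3 j=5: A[i]=37>B[j]=27 take 27, j++
i=3 j=6: A[i]=37>B[j]=31 take 31, j++
i=3 j=7: A[i]=37>B[j]=34 take 34, j++
i=3 j=8: A[i]=37<=B[j]=37 take 37, i++
i=4 j=8: A done, take B[j]=37, j++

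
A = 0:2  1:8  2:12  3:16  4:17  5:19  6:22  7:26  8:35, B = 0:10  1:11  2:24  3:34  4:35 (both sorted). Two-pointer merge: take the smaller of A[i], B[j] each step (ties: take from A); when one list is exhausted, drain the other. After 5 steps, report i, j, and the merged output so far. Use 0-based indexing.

i=3, j=2, merged so far=[2, 8, 10, 11, 12]

i=0 j=0: A[i]=2<=B[j]=10 take 2, i++
i=1 j=0: A[i]=8<=B[j]=10 take 8, i++
i=2 j=0: A[i]=12>B[j]=10 take 10, j++
i=2 j=1: A[i]=12>B[j]=11 take 11, j++
i=2 j=2: A[i]=12<=B[j]=24 take 12, i++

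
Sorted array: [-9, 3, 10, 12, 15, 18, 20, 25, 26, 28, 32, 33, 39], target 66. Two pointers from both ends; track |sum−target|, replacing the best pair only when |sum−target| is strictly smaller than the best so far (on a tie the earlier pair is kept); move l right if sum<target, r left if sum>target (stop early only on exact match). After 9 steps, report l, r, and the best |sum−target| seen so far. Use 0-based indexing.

[0,12] -9+39=30 d=36 * → l++
[1,12] 3+39=42 d=24 * → l++
[2,12] 10+39=49 d=17 * → l++
[3,12] 12+39=51 d=15 * → l++
[4,12] 15+39=54 d=12 * → l++
[5,12] 18+39=57 d=9 * → l++
[6,12] 20+39=59 d=7 * → l++
[7,12] 25+39=64 d=2 * → l++
[8,12] 26+39=65 d=1 * → l++

l=9, r=12, best |Δ|=1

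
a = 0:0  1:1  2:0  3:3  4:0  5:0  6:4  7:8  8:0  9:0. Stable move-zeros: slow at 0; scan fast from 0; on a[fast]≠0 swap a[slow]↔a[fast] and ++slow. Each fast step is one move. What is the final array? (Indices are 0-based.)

[1, 3, 4, 8, 0, 0, 0, 0, 0, 0]

(s=0,f=0) a[fast]=0 → fast++
(s=0,f=1) a[fast]=1≠0 swap→a[0]=1 → slow++,fast++
(s=1,f=2) a[fast]=0 → fast++
(s=1,f=3) a[fast]=3≠0 swap→a[1]=3 → slow++,fast++
(s=2,f=4) a[fast]=0 → fast++
(s=2,f=5) a[fast]=0 → fast++
(s=2,f=6) a[fast]=4≠0 swap→a[2]=4 → slow++,fast++
(s=3,f=7) a[fast]=8≠0 swap→a[3]=8 → slow++,fast++
(s=4,f=8) a[fast]=0 → fast++
(s=4,f=9) a[fast]=0 → fast++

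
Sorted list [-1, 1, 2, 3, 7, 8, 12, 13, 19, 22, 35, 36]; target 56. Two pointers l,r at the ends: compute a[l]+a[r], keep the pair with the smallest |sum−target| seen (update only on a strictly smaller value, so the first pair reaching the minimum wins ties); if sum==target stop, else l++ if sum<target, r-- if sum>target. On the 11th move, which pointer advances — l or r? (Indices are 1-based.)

[1,12] -1+36=35 d=21 * → l++
[2,12] 1+36=37 d=19 * → l++
[3,12] 2+36=38 d=18 * → l++
[4,12] 3+36=39 d=17 * → l++
[5,12] 7+36=43 d=13 * → l++
[6,12] 8+36=44 d=12 * → l++
[7,12] 12+36=48 d=8 * → l++
[8,12] 13+36=49 d=7 * → l++
[9,12] 19+36=55 d=1 * → l++
[10,12] 22+36=58 d=2 → r--
[10,11] 22+35=57 d=1 → r--

r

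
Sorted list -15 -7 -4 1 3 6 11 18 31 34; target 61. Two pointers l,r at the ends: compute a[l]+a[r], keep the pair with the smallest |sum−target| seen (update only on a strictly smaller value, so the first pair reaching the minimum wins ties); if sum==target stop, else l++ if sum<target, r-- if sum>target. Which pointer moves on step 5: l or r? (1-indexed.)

l=1 r=10: -15+34=19 d=42 *, l++
l=2 r=10: -7+34=27 d=34 *, l++
l=3 r=10: -4+34=30 d=31 *, l++
l=4 r=10: 1+34=35 d=26 *, l++
l=5 r=10: 3+34=37 d=24 *, l++

l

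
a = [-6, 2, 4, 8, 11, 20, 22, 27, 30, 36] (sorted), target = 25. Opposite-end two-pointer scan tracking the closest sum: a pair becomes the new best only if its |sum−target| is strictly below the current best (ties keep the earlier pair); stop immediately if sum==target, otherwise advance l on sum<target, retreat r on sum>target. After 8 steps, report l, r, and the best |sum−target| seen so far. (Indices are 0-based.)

l=3, r=4, best |Δ|=1

[0,9] -6+36=30 d=5 * → r--
[0,8] -6+30=24 d=1 * → l++
[1,8] 2+30=32 d=7 → r--
[1,7] 2+27=29 d=4 → r--
[1,6] 2+22=24 d=1 → l++
[2,6] 4+22=26 d=1 → r--
[2,5] 4+20=24 d=1 → l++
[3,5] 8+20=28 d=3 → r--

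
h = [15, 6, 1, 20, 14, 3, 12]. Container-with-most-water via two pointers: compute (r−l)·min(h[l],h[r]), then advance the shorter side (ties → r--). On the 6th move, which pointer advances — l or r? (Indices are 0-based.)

l=0 r=6: min(15,12)*6=72 best=72 *, r--
l=0 r=5: min(15,3)*5=15 best=72, r--
l=0 r=4: min(15,14)*4=56 best=72, r--
l=0 r=3: min(15,20)*3=45 best=72, l++
l=1 r=3: min(6,20)*2=12 best=72, l++
l=2 r=3: min(1,20)*1=1 best=72, l++

l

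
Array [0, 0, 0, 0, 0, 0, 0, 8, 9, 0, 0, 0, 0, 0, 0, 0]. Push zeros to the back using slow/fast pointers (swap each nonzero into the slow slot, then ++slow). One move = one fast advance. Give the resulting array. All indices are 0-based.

[8, 9, 0, 0, 0, 0, 0, 0, 0, 0, 0, 0, 0, 0, 0, 0]

slow=0 fast=0: a[fast]=0, fast++
slow=0 fast=1: a[fast]=0, fast++
slow=0 fast=2: a[fast]=0, fast++
slow=0 fast=3: a[fast]=0, fast++
slow=0 fast=4: a[fast]=0, fast++
slow=0 fast=5: a[fast]=0, fast++
slow=0 fast=6: a[fast]=0, fast++
slow=0 fast=7: a[fast]=8≠0 swap→a[0]=8, slow++,fast++
slow=1 fast=8: a[fast]=9≠0 swap→a[1]=9, slow++,fast++
slow=2 fast=9: a[fast]=0, fast++
slow=2 fast=10: a[fast]=0, fast++
slow=2 fast=11: a[fast]=0, fast++
slow=2 fast=12: a[fast]=0, fast++
slow=2 fast=13: a[fast]=0, fast++
slow=2 fast=14: a[fast]=0, fast++
slow=2 fast=15: a[fast]=0, fast++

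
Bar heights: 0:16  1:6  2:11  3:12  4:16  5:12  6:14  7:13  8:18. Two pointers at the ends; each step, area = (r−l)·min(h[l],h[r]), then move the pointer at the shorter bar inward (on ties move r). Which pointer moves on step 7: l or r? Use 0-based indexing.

l

l=0 r=8: min(16,18)*8=128 best=128 *, l++
l=1 r=8: min(6,18)*7=42 best=128, l++
l=2 r=8: min(11,18)*6=66 best=128, l++
l=3 r=8: min(12,18)*5=60 best=128, l++
l=4 r=8: min(16,18)*4=64 best=128, l++
l=5 r=8: min(12,18)*3=36 best=128, l++
l=6 r=8: min(14,18)*2=28 best=128, l++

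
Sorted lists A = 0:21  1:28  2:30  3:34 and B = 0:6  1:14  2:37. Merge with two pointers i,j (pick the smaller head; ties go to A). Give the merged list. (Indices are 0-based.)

i=0 j=0: A[i]=21>B[j]=6 take 6, j++
i=0 j=1: A[i]=21>B[j]=14 take 14, j++
i=0 j=2: A[i]=21<=B[j]=37 take 21, i++
i=1 j=2: A[i]=28<=B[j]=37 take 28, i++
i=2 j=2: A[i]=30<=B[j]=37 take 30, i++
i=3 j=2: A[i]=34<=B[j]=37 take 34, i++
i=4 j=2: A done, take B[j]=37, j++

[6, 14, 21, 28, 30, 34, 37]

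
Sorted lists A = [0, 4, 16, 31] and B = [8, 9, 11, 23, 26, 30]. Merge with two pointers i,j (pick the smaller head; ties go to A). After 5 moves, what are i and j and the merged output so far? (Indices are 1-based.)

i=3, j=4, merged so far=[0, 4, 8, 9, 11]

[i=1,j=1] A[i]=0<=B[j]=8 take 0 → i++
[i=2,j=1] A[i]=4<=B[j]=8 take 4 → i++
[i=3,j=1] A[i]=16>B[j]=8 take 8 → j++
[i=3,j=2] A[i]=16>B[j]=9 take 9 → j++
[i=3,j=3] A[i]=16>B[j]=11 take 11 → j++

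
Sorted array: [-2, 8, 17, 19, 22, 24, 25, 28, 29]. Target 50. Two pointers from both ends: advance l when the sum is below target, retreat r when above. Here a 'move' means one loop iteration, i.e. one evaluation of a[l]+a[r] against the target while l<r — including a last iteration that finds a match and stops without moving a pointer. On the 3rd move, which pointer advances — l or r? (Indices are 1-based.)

l

[1,9] -2+29=27 <50 → l++
[2,9] 8+29=37 <50 → l++
[3,9] 17+29=46 <50 → l++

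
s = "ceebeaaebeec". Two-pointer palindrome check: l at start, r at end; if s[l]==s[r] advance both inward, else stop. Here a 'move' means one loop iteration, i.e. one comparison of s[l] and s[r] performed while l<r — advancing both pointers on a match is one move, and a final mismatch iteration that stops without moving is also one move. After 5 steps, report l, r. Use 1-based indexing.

l=6, r=7

[1,12] 'c'=='c' → l++,r--
[2,11] 'e'=='e' → l++,r--
[3,10] 'e'=='e' → l++,r--
[4,9] 'b'=='b' → l++,r--
[5,8] 'e'=='e' → l++,r--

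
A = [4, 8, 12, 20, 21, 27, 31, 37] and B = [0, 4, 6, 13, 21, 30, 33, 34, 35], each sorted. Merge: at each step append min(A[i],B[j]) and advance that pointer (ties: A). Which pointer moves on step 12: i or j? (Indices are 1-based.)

j

i=1 j=1: A[i]=4>B[j]=0 take 0, j++
i=1 j=2: A[i]=4<=B[j]=4 take 4, i++
i=2 j=2: A[i]=8>B[j]=4 take 4, j++
i=2 j=3: A[i]=8>B[j]=6 take 6, j++
i=2 j=4: A[i]=8<=B[j]=13 take 8, i++
i=3 j=4: A[i]=12<=B[j]=13 take 12, i++
i=4 j=4: A[i]=20>B[j]=13 take 13, j++
i=4 j=5: A[i]=20<=B[j]=21 take 20, i++
i=5 j=5: A[i]=21<=B[j]=21 take 21, i++
i=6 j=5: A[i]=27>B[j]=21 take 21, j++
i=6 j=6: A[i]=27<=B[j]=30 take 27, i++
i=7 j=6: A[i]=31>B[j]=30 take 30, j++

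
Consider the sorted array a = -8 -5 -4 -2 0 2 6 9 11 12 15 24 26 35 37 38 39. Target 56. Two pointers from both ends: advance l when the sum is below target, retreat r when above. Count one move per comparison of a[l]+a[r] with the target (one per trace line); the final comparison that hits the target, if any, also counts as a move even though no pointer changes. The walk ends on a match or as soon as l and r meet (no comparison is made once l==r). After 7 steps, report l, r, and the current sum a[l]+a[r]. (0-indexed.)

l=7, r=16, sum=48

[0,16] -8+39=31 <56 → l++
[1,16] -5+39=34 <56 → l++
[2,16] -4+39=35 <56 → l++
[3,16] -2+39=37 <56 → l++
[4,16] 0+39=39 <56 → l++
[5,16] 2+39=41 <56 → l++
[6,16] 6+39=45 <56 → l++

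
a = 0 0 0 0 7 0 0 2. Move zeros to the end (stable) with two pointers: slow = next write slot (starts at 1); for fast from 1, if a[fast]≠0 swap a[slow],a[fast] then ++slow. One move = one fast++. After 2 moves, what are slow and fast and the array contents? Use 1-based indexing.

(s=1,f=1) a[fast]=0 → fast++
(s=1,f=2) a[fast]=0 → fast++

slow=1, fast=3, a=[0, 0, 0, 0, 7, 0, 0, 2]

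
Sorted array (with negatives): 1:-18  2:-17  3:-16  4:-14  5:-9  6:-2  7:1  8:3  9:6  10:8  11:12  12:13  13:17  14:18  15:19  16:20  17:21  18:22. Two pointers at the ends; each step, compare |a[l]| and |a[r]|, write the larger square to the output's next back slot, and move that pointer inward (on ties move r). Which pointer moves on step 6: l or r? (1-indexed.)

l=1 r=18: |-18|<=|22| out[18]=484, r--
l=1 r=17: |-18|<=|21| out[17]=441, r--
l=1 r=16: |-18|<=|20| out[16]=400, r--
l=1 r=15: |-18|<=|19| out[15]=361, r--
l=1 r=14: |-18|<=|18| out[14]=324, r--
l=1 r=13: |-18|>|17| out[13]=324, l++

l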